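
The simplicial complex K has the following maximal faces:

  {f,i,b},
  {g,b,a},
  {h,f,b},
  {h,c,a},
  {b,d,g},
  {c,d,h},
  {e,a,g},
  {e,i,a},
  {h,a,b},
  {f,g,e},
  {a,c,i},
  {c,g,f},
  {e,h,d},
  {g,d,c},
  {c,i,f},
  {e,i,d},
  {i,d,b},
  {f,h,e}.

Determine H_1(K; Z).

We work with the vertex ordering a < b < c < d < e < f < g < h < i. The simplices of K, each written with vertices in increasing order, are:

  0-simplices (9): a, b, c, d, e, f, g, h, i
  1-simplices (27): ab, ac, ae, ag, ah, ai, bd, bf, bg, bh, bi, cd, cf, cg, ch, ci, de, dg, dh, di, ef, eg, eh, ei, fg, fh, fi
  2-simplices (18): abg, abh, ach, aci, aeg, aei, bdg, bdi, bfh, bfi, cdg, cdh, cfg, cfi, deh, dei, efg, efh

giving chain groups C_0 ≅ Z^9, C_1 ≅ Z^27, C_2 ≅ Z^18.

The boundary map ∂_1: C_1 → C_0 maps an edge to its endpoints' difference, ∂[p,q] = q − p. For instance
  ∂bf = f − b.
The resulting 9×27 matrix has rank 8, and its Smith normal form has invariant factors (1,1,1,1,1,1,1,1).

∂_2: C_2 → C_1 maps a triangle to the signed sum of its edges. For instance
  ∂dei = ei − di + de,
  ∂aei = ei − ai + ae.
The 27×18 boundary matrix has rank 17 and Smith normal form diag(1,1,1,1,1,1,1,1,1,1,1,1,1,1,1,1,1).

Reading off H_k = ker ∂_k / im ∂_{k+1}:

  H_1: rank ker ∂_1 − rank ∂_2 = (27 − 8) − 17 = 2, and the invariant factors of ∂_2 are all 1, so H_1 = Z^2.

(K is a triangulation of the torus T^2.)

H_1 ≅ Z^2.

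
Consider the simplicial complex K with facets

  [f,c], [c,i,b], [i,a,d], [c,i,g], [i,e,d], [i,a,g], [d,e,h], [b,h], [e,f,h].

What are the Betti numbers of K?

b_0 = 1, b_1 = 2, b_2 = 0.

Fix the vertex order a < b < c < d < e < f < g < h < i and write every simplex with vertices in increasing order. Then dim K = 2 and the simplices of K are:

  0-simplices (9): a, b, c, d, e, f, g, h, i
  1-simplices (17): ad, ag, ai, bc, bh, bi, cf, cg, ci, de, dh, di, ef, eh, ei, fh, gi
  2-simplices (7): adi, agi, bci, cgi, deh, dei, efh

so the chain groups are C_0 ≅ Z^9, C_1 ≅ Z^17, C_2 ≅ Z^7.

The boundary map ∂_1: C_1 → C_0 sends each edge [p,q] (with p < q) to q − p.
This gives a 9×17 integer matrix of rank 8; reducing to Smith normal form yields diagonal entries (1,1,1,1,1,1,1,1).

The boundary map ∂_2: C_2 → C_1 maps a triangle to the signed sum of its edges. For instance
  ∂efh = fh − eh + ef,
  ∂bci = ci − bi + bc.
As a 17×7 matrix over Z this has rank 7, with invariant factors (1,1,1,1,1,1,1).

Reading off H_k = ker ∂_k / im ∂_{k+1}:

  H_0: rank C_0 − rank ∂_1 = 9 − 8 = 1, and the invariant factors of ∂_1 are all 1, so H_0 ≅ Z.
  H_1: rank ker ∂_1 − rank ∂_2 = (17 − 8) − 7 = 2, and the invariant factors of ∂_2 are all 1, so H_1 ≅ Z^2.
  H_2: rank ker ∂_2 − rank ∂_3 = (7 − 7) − 0 = 0, and there is no ∂_3, so H_2 ≅ 0.

Hence the Betti numbers are b_0 = 1, b_1 = 2, b_2 = 0.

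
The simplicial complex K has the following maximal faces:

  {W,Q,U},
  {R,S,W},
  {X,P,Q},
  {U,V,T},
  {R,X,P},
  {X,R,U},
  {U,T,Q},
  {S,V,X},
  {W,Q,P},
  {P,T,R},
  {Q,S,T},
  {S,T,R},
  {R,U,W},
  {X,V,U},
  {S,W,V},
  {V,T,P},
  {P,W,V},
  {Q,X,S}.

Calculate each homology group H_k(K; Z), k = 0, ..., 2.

K has 9 vertices, 27 edges, 18 triangles.
rank ∂_0 = 0, rank ∂_1 = 8 ⇒ b_0 = 9 − 0 − 8 = 1; all invariant factors of ∂_1 are 1 so no torsion. So H_0 = Z.
rank ∂_1 = 8, rank ∂_2 = 17 ⇒ b_1 = 27 − 8 − 17 = 2; all invariant factors of ∂_2 are 1 so no torsion. So H_1 = Z^2.
rank ∂_2 = 17, rank ∂_3 = 0 ⇒ b_2 = 18 − 17 − 0 = 1. So H_2 = Z.

H_0 ≅ Z,  H_1 ≅ Z^2,  H_2 ≅ Z.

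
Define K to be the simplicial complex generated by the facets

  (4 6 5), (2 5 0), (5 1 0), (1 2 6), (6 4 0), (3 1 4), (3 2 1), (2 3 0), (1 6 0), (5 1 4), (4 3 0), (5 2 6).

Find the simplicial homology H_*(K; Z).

Order the vertices as 0 < 1 < 2 < 3 < 4 < 5 < 6. Listing each simplex with vertices in this order, K has dimension 2 with simplices:

  0-simplices (7): [0], [1], [2], [3], [4], [5], [6]
  1-simplices (18): [0,1], [0,2], [0,3], [0,4], [0,5], [0,6], [1,2], [1,3], [1,4], [1,5], [1,6], [2,3], [2,5], [2,6], [3,4], [4,5], [4,6], [5,6]
  2-simplices (12): [0,1,5], [0,1,6], [0,2,3], [0,2,5], [0,3,4], [0,4,6], [1,2,3], [1,2,6], [1,3,4], [1,4,5], [2,5,6], [4,5,6]

giving chain groups C_0 ≅ Z^7, C_1 ≅ Z^18, C_2 ≅ Z^12.

Boundary ∂_1: C_1 → C_0 sends each edge [p,q] (with p < q) to q − p. For instance
  ∂[1,5] = [5] − [1].
As a 7×18 matrix over Z this has rank 6, with invariant factors (1,1,1,1,1,1).

∂_2: C_2 → C_1 maps a triangle to the signed sum of its edges. For instance
  ∂[0,1,6] = [1,6] − [0,6] + [0,1],
  ∂[1,3,4] = [3,4] − [1,4] + [1,3].
This gives a 18×12 integer matrix of rank 12; reducing to Smith normal form yields diagonal entries (1,1,1,1,1,1,1,1,1,1,1,2).

Reading off H_k = ker ∂_k / im ∂_{k+1}:

  H_0: rank C_0 − rank ∂_1 = 7 − 6 = 1, and the invariant factors of ∂_1 are all 1, so H_0 = Z.
  H_1: rank ker ∂_1 − rank ∂_2 = (18 − 6) − 12 = 0, and ∂_2 has invariant factor 2 > 1, so H_1 = Z/2Z.
  H_2: rank ker ∂_2 − rank ∂_3 = (12 − 12) − 0 = 0, and there is no ∂_3, so H_2 = 0.

H_0 ≅ Z,  H_1 ≅ Z/2Z,  H_2 = 0.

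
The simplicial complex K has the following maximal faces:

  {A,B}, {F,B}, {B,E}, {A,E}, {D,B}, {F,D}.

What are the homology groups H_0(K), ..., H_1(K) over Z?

K has 5 vertices, 6 edges.
rank ∂_0 = 0, rank ∂_1 = 4 ⇒ b_0 = 5 − 0 − 4 = 1; all invariant factors of ∂_1 are 1 so no torsion. So H_0 = Z.
rank ∂_1 = 4, rank ∂_2 = 0 ⇒ b_1 = 6 − 4 − 0 = 2. So H_1 = Z^2.

H_0 = Z,  H_1 = Z^2.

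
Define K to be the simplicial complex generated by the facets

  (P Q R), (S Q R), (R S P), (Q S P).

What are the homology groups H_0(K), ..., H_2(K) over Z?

H_0 = Z,  H_1 = 0,  H_2 = Z.

K has 4 vertices, 6 edges, 4 triangles.
rank ∂_0 = 0, rank ∂_1 = 3 ⇒ b_0 = 4 − 0 − 3 = 1; all invariant factors of ∂_1 are 1 so no torsion. So H_0 = Z.
rank ∂_1 = 3, rank ∂_2 = 3 ⇒ b_1 = 6 − 3 − 3 = 0; all invariant factors of ∂_2 are 1 so no torsion. So H_1 = 0.
rank ∂_2 = 3, rank ∂_3 = 0 ⇒ b_2 = 4 − 3 − 0 = 1. So H_2 = Z.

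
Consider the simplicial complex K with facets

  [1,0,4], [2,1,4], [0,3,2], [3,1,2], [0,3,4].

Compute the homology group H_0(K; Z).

H_0 ≅ Z.

Fix the vertex order 0 < 1 < 2 < 3 < 4 and write every simplex with vertices in increasing order. Then dim K = 2 and the simplices of K are:

  0-simplices (5): [0], [1], [2], [3], [4]
  1-simplices (10): [0,1], [0,2], [0,3], [0,4], [1,2], [1,3], [1,4], [2,3], [2,4], [3,4]
  2-simplices (5): [0,1,4], [0,2,3], [0,3,4], [1,2,3], [1,2,4]

so the chain groups are C_0 ≅ Z^5, C_1 ≅ Z^10, C_2 ≅ Z^5.

The boundary map ∂_1: C_1 → C_0 maps an edge to its endpoints' difference, ∂[p,q] = q − p. For instance
  ∂[1,3] = [3] − [1].
The resulting 5×10 matrix has rank 4, and its Smith normal form has invariant factors (1,1,1,1).

Boundary ∂_2: C_2 → C_1 sends each 2-simplex [p,q,r] to [q,r] − [p,r] + [p,q]. For instance
  ∂[1,2,3] = [2,3] − [1,3] + [1,2],
  ∂[0,3,4] = [3,4] − [0,4] + [0,3].
The resulting 10×5 matrix has rank 5, and its Smith normal form has invariant factors (1,1,1,1,1).

Now H_k = ker ∂_k / im ∂_{k+1}, so:

  H_0: rank C_0 − rank ∂_1 = 5 − 4 = 1, and the invariant factors of ∂_1 are all 1, so H_0 ≅ Z.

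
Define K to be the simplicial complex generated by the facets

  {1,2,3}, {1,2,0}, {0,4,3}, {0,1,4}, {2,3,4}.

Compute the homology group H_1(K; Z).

H_1 ≅ Z.

Order the vertices as 0 < 1 < 2 < 3 < 4. Listing each simplex with vertices in this order, K has dimension 2 with simplices:

  0-simplices (5): [0], [1], [2], [3], [4]
  1-simplices (10): [0,1], [0,2], [0,3], [0,4], [1,2], [1,3], [1,4], [2,3], [2,4], [3,4]
  2-simplices (5): [0,1,2], [0,1,4], [0,3,4], [1,2,3], [2,3,4]

Hence C_0 ≅ Z^5, C_1 ≅ Z^10, C_2 ≅ Z^5.

Boundary ∂_1: C_1 → C_0 sends each edge [p,q] (with p < q) to q − p. For instance
  ∂[3,4] = [4] − [3].
The 5×10 boundary matrix has rank 4 and Smith normal form diag(1,1,1,1).

The boundary map ∂_2: C_2 → C_1 maps a triangle to the signed sum of its edges. For instance
  ∂[0,1,4] = [1,4] − [0,4] + [0,1],
  ∂[0,1,2] = [1,2] − [0,2] + [0,1].
As a 10×5 matrix over Z this has rank 5, with invariant factors (1,1,1,1,1).

Reading off H_k = ker ∂_k / im ∂_{k+1}:

  H_1: rank ker ∂_1 − rank ∂_2 = (10 − 4) − 5 = 1, and the invariant factors of ∂_2 are all 1, so H_1 ≅ Z.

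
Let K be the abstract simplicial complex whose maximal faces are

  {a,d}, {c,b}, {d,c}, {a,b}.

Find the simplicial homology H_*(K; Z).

K has 4 vertices, 4 edges.
rank ∂_0 = 0, rank ∂_1 = 3 ⇒ b_0 = 4 − 0 − 3 = 1; all invariant factors of ∂_1 are 1 so no torsion. So H_0 ≅ Z.
rank ∂_1 = 3, rank ∂_2 = 0 ⇒ b_1 = 4 − 3 − 0 = 1. So H_1 ≅ Z.

H_0 = Z,  H_1 = Z.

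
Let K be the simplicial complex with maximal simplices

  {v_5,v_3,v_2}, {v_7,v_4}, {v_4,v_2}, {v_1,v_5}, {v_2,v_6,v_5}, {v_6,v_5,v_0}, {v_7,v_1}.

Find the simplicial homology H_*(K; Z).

Take the total order v_0 < v_1 < v_2 < v_3 < v_4 < v_5 < v_6 < v_7 on the vertex set. Then K (dimension 2) consists of the simplices:

  0-simplices (8): [v_0], [v_1], [v_2], [v_3], [v_4], [v_5], [v_6], [v_7]
  1-simplices (11): [v_0,v_5], [v_0,v_6], [v_1,v_5], [v_1,v_7], [v_2,v_3], [v_2,v_4], [v_2,v_5], [v_2,v_6], [v_3,v_5], [v_4,v_7], [v_5,v_6]
  2-simplices (3): [v_0,v_5,v_6], [v_2,v_3,v_5], [v_2,v_5,v_6]

so the chain groups are C_0 ≅ Z^8, C_1 ≅ Z^11, C_2 ≅ Z^3.

Boundary ∂_1: C_1 → C_0 sends each edge [p,q] (with p < q) to q − p.
The 8×11 boundary matrix has rank 7 and Smith normal form diag(1,1,1,1,1,1,1).

Boundary ∂_2: C_2 → C_1 maps a triangle to the signed sum of its edges. For instance
  ∂[v_2,v_3,v_5] = [v_3,v_5] − [v_2,v_5] + [v_2,v_3],
  ∂[v_2,v_5,v_6] = [v_5,v_6] − [v_2,v_6] + [v_2,v_5].
The 11×3 boundary matrix has rank 3 and Smith normal form diag(1,1,1).

Reading off H_k = ker ∂_k / im ∂_{k+1}:

  H_0: rank C_0 − rank ∂_1 = 8 − 7 = 1, and the invariant factors of ∂_1 are all 1, so H_0 = Z.
  H_1: rank ker ∂_1 − rank ∂_2 = (11 − 7) − 3 = 1, and the invariant factors of ∂_2 are all 1, so H_1 = Z.
  H_2: rank ker ∂_2 − rank ∂_3 = (3 − 3) − 0 = 0, and there is no ∂_3, so H_2 = 0.

As a check, the Euler characteristic is 8 − 11 + 3 = 0, which agrees with 1 − 1 + 0 = 0.

H_0 ≅ Z,  H_1 ≅ Z,  H_2 = 0.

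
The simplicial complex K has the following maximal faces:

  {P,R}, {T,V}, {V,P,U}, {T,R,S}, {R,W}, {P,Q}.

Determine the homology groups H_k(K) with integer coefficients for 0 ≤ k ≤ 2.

H_0 = Z,  H_1 = Z,  H_2 = 0.

Take the total order P < Q < R < S < T < U < V < W on the vertex set. Then K (dimension 2) consists of the simplices:

  0-simplices (8): P, Q, R, S, T, U, V, W
  1-simplices (10): PQ, PR, PU, PV, RS, RT, RW, ST, TV, UV
  2-simplices (2): PUV, RST

so the chain groups are C_0 ≅ Z^8, C_1 ≅ Z^10, C_2 ≅ Z^2.

Boundary ∂_1: C_1 → C_0 sends each edge [p,q] (with p < q) to q − p.
As a 8×10 matrix over Z this has rank 7, with invariant factors (1,1,1,1,1,1,1).

The boundary map ∂_2: C_2 → C_1 sends each 2-simplex [p,q,r] to [q,r] − [p,r] + [p,q]. For instance
  ∂PUV = UV − PV + PU,
  ∂RST = ST − RT + RS.
This gives a 10×2 integer matrix of rank 2; reducing to Smith normal form yields diagonal entries (1,1).

Computing H_k = (kernel of ∂_k) / (image of ∂_{k+1}):

  H_0: rank C_0 − rank ∂_1 = 8 − 7 = 1, and the invariant factors of ∂_1 are all 1, so H_0 ≅ Z.
  H_1: rank ker ∂_1 − rank ∂_2 = (10 − 7) − 2 = 1, and the invariant factors of ∂_2 are all 1, so H_1 ≅ Z.
  H_2: rank ker ∂_2 − rank ∂_3 = (2 − 2) − 0 = 0, and there is no ∂_3, so H_2 ≅ 0.

As a check, the Euler characteristic is 8 − 10 + 2 = 0, which agrees with 1 − 1 + 0 = 0.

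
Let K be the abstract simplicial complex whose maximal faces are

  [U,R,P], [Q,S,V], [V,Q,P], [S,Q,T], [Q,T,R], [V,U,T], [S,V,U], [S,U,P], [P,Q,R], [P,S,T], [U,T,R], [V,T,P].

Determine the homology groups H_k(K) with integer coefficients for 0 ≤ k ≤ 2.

Order the vertices as P < Q < R < S < T < U < V. Listing each simplex with vertices in this order, K has dimension 2 with simplices:

  0-simplices (7): P, Q, R, S, T, U, V
  1-simplices (18): PQ, PR, PS, PT, PU, PV, QR, QS, QT, QV, RT, RU, ST, SU, SV, TU, TV, UV
  2-simplices (12): PQR, PQV, PRU, PST, PSU, PTV, QRT, QST, QSV, RTU, SUV, TUV

so the chain groups are C_0 ≅ Z^7, C_1 ≅ Z^18, C_2 ≅ Z^12.

Boundary ∂_1: C_1 → C_0 is given by ∂[p,q] = [q] − [p]. For instance
  ∂QR = R − Q.
The 7×18 boundary matrix has rank 6 and Smith normal form diag(1,1,1,1,1,1).

The boundary map ∂_2: C_2 → C_1 acts by ∂[p,q,r] = [q,r] − [p,r] + [p,q]. For instance
  ∂TUV = UV − TV + TU,
  ∂QSV = SV − QV + QS.
The 18×12 boundary matrix has rank 12 and Smith normal form diag(1,1,1,1,1,1,1,1,1,1,1,2).

Now H_k = ker ∂_k / im ∂_{k+1}, so:

  H_0: rank C_0 − rank ∂_1 = 7 − 6 = 1, and the invariant factors of ∂_1 are all 1, so H_0 = Z.
  H_1: rank ker ∂_1 − rank ∂_2 = (18 − 6) − 12 = 0, and ∂_2 has invariant factor 2 > 1, so H_1 = Z/2Z.
  H_2: rank ker ∂_2 − rank ∂_3 = (12 − 12) − 0 = 0, and there is no ∂_3, so H_2 = 0.

As a check, the Euler characteristic is 7 − 18 + 12 = 1, which agrees with 1 − 0 + 0 = 1.

H_0 = Z,  H_1 = Z/2Z,  H_2 = 0.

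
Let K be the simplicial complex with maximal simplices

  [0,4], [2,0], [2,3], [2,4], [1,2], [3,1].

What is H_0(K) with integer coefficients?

H_0 ≅ Z.

K has 5 vertices, 6 edges.
rank ∂_0 = 0, rank ∂_1 = 4 ⇒ b_0 = 5 − 0 − 4 = 1; all invariant factors of ∂_1 are 1 so no torsion. So H_0 ≅ Z.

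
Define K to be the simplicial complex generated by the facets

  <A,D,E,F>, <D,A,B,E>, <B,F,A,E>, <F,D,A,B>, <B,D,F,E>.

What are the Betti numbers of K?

b_0 = 1, b_1 = 0, b_2 = 0, b_3 = 1.

Take the total order A < B < D < E < F on the vertex set. Then K (dimension 3) consists of the simplices:

  0-simplices (5): A, B, D, E, F
  1-simplices (10): AB, AD, AE, AF, BD, BE, BF, DE, DF, EF
  2-simplices (10): ABD, ABE, ABF, ADE, ADF, AEF, BDE, BDF, BEF, DEF
  3-simplices (5): ABDE, ABDF, ABEF, ADEF, BDEF

Hence C_0 ≅ Z^5, C_1 ≅ Z^10, C_2 ≅ Z^10, C_3 ≅ Z^5.

Boundary ∂_1: C_1 → C_0 is given by ∂[p,q] = [q] − [p].
This gives a 5×10 integer matrix of rank 4; reducing to Smith normal form yields diagonal entries (1,1,1,1).

Boundary ∂_2: C_2 → C_1 maps a triangle to the signed sum of its edges. For instance
  ∂ADF = DF − AF + AD,
  ∂ADE = DE − AE + AD.
The resulting 10×10 matrix has rank 6, and its Smith normal form has invariant factors (1,1,1,1,1,1).

The boundary map ∂_3: C_3 → C_2 sends each 3-simplex σ to the alternating sum Σ_i (−1)^i (σ with its i-th vertex removed). For instance
  ∂ABDF = BDF − ADF + ABF − ABD,
  ∂ADEF = DEF − AEF + ADF − ADE.
This gives a 10×5 integer matrix of rank 4; reducing to Smith normal form yields diagonal entries (1,1,1,1).

Now H_k = ker ∂_k / im ∂_{k+1}, so:

  H_0: rank C_0 − rank ∂_1 = 5 − 4 = 1, and the invariant factors of ∂_1 are all 1, so H_0 ≅ Z.
  H_1: rank ker ∂_1 − rank ∂_2 = (10 − 4) − 6 = 0, and the invariant factors of ∂_2 are all 1, so H_1 ≅ 0.
  H_2: rank ker ∂_2 − rank ∂_3 = (10 − 6) − 4 = 0, and the invariant factors of ∂_3 are all 1, so H_2 ≅ 0.
  H_3: rank ker ∂_3 − rank ∂_4 = (5 − 4) − 0 = 1, and there is no ∂_4, so H_3 ≅ Z.

Hence the Betti numbers are b_0 = 1, b_1 = 0, b_2 = 0, b_3 = 1.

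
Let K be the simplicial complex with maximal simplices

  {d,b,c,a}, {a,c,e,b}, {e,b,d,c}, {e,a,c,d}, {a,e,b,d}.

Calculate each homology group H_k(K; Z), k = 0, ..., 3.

Take the total order a < b < c < d < e on the vertex set. Then K (dimension 3) consists of the simplices:

  0-simplices (5): a, b, c, d, e
  1-simplices (10): ab, ac, ad, ae, bc, bd, be, cd, ce, de
  2-simplices (10): abc, abd, abe, acd, ace, ade, bcd, bce, bde, cde
  3-simplices (5): abcd, abce, abde, acde, bcde

so the chain groups are C_0 ≅ Z^5, C_1 ≅ Z^10, C_2 ≅ Z^10, C_3 ≅ Z^5.

The boundary map ∂_1: C_1 → C_0 maps an edge to its endpoints' difference, ∂[p,q] = q − p. For instance
  ∂bc = c − b.
This gives a 5×10 integer matrix of rank 4; reducing to Smith normal form yields diagonal entries (1,1,1,1).

Boundary ∂_2: C_2 → C_1 sends each 2-simplex [p,q,r] to [q,r] − [p,r] + [p,q]. For instance
  ∂bce = ce − be + bc,
  ∂abc = bc − ac + ab.
As a 10×10 matrix over Z this has rank 6, with invariant factors (1,1,1,1,1,1).

The boundary map ∂_3: C_3 → C_2 sends each 3-simplex σ to the alternating sum Σ_i (−1)^i (σ with its i-th vertex removed). For instance
  ∂bcde = cde − bde + bce − bcd,
  ∂acde = cde − ade + ace − acd.
The resulting 10×5 matrix has rank 4, and its Smith normal form has invariant factors (1,1,1,1).

Reading off H_k = ker ∂_k / im ∂_{k+1}:

  H_0: rank C_0 − rank ∂_1 = 5 − 4 = 1, and the invariant factors of ∂_1 are all 1, so H_0 ≅ Z.
  H_1: rank ker ∂_1 − rank ∂_2 = (10 − 4) − 6 = 0, and the invariant factors of ∂_2 are all 1, so H_1 ≅ 0.
  H_2: rank ker ∂_2 − rank ∂_3 = (10 − 6) − 4 = 0, and the invariant factors of ∂_3 are all 1, so H_2 ≅ 0.
  H_3: rank ker ∂_3 − rank ∂_4 = (5 − 4) − 0 = 1, and there is no ∂_4, so H_3 ≅ Z.

H_0 = Z,  H_1 = 0,  H_2 = 0,  H_3 = Z.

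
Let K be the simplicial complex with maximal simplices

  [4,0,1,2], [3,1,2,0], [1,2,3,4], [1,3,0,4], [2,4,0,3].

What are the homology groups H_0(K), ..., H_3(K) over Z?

Fix the vertex order 0 < 1 < 2 < 3 < 4 and write every simplex with vertices in increasing order. Then dim K = 3 and the simplices of K are:

  0-simplices (5): [0], [1], [2], [3], [4]
  1-simplices (10): [0,1], [0,2], [0,3], [0,4], [1,2], [1,3], [1,4], [2,3], [2,4], [3,4]
  2-simplices (10): [0,1,2], [0,1,3], [0,1,4], [0,2,3], [0,2,4], [0,3,4], [1,2,3], [1,2,4], [1,3,4], [2,3,4]
  3-simplices (5): [0,1,2,3], [0,1,2,4], [0,1,3,4], [0,2,3,4], [1,2,3,4]

giving chain groups C_0 ≅ Z^5, C_1 ≅ Z^10, C_2 ≅ Z^10, C_3 ≅ Z^5.

The boundary map ∂_1: C_1 → C_0 sends each edge [p,q] (with p < q) to q − p.
As a 5×10 matrix over Z this has rank 4, with invariant factors (1,1,1,1).

The boundary map ∂_2: C_2 → C_1 maps a triangle to the signed sum of its edges. For instance
  ∂[0,1,4] = [1,4] − [0,4] + [0,1],
  ∂[0,2,4] = [2,4] − [0,4] + [0,2].
This gives a 10×10 integer matrix of rank 6; reducing to Smith normal form yields diagonal entries (1,1,1,1,1,1).

∂_3: C_3 → C_2 sends each 3-simplex σ to the alternating sum Σ_i (−1)^i (σ with its i-th vertex removed). For instance
  ∂[0,1,2,3] = [1,2,3] − [0,2,3] + [0,1,3] − [0,1,2],
  ∂[0,2,3,4] = [2,3,4] − [0,3,4] + [0,2,4] − [0,2,3].
This gives a 10×5 integer matrix of rank 4; reducing to Smith normal form yields diagonal entries (1,1,1,1).

Now H_k = ker ∂_k / im ∂_{k+1}, so:

  H_0: rank C_0 − rank ∂_1 = 5 − 4 = 1, and the invariant factors of ∂_1 are all 1, so H_0 ≅ Z.
  H_1: rank ker ∂_1 − rank ∂_2 = (10 − 4) − 6 = 0, and the invariant factors of ∂_2 are all 1, so H_1 ≅ 0.
  H_2: rank ker ∂_2 − rank ∂_3 = (10 − 6) − 4 = 0, and the invariant factors of ∂_3 are all 1, so H_2 ≅ 0.
  H_3: rank ker ∂_3 − rank ∂_4 = (5 − 4) − 0 = 1, and there is no ∂_4, so H_3 ≅ Z.

H_0 ≅ Z,  H_1 = 0,  H_2 = 0,  H_3 ≅ Z.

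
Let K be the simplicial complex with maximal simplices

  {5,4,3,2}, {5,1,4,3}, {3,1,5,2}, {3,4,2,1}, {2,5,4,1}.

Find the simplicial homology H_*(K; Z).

Take the total order 1 < 2 < 3 < 4 < 5 on the vertex set. Then K (dimension 3) consists of the simplices:

  0-simplices (5): [1], [2], [3], [4], [5]
  1-simplices (10): [1,2], [1,3], [1,4], [1,5], [2,3], [2,4], [2,5], [3,4], [3,5], [4,5]
  2-simplices (10): [1,2,3], [1,2,4], [1,2,5], [1,3,4], [1,3,5], [1,4,5], [2,3,4], [2,3,5], [2,4,5], [3,4,5]
  3-simplices (5): [1,2,3,4], [1,2,3,5], [1,2,4,5], [1,3,4,5], [2,3,4,5]

so the chain groups are C_0 ≅ Z^5, C_1 ≅ Z^10, C_2 ≅ Z^10, C_3 ≅ Z^5.

Boundary ∂_1: C_1 → C_0 sends each edge [p,q] (with p < q) to q − p. For instance
  ∂[1,3] = [3] − [1].
As a 5×10 matrix over Z this has rank 4, with invariant factors (1,1,1,1).

The boundary map ∂_2: C_2 → C_1 maps a triangle to the signed sum of its edges. For instance
  ∂[3,4,5] = [4,5] − [3,5] + [3,4],
  ∂[1,3,5] = [3,5] − [1,5] + [1,3].
As a 10×10 matrix over Z this has rank 6, with invariant factors (1,1,1,1,1,1).

∂_3: C_3 → C_2 sends each 3-simplex σ to the alternating sum Σ_i (−1)^i (σ with its i-th vertex removed). For instance
  ∂[1,3,4,5] = [3,4,5] − [1,4,5] + [1,3,5] − [1,3,4],
  ∂[1,2,4,5] = [2,4,5] − [1,4,5] + [1,2,5] − [1,2,4].
The resulting 10×5 matrix has rank 4, and its Smith normal form has invariant factors (1,1,1,1).

From H_k ≅ ker(∂_k) / im(∂_{k+1}) we obtain:

  H_0: rank C_0 − rank ∂_1 = 5 − 4 = 1, and the invariant factors of ∂_1 are all 1, so H_0 = Z.
  H_1: rank ker ∂_1 − rank ∂_2 = (10 − 4) − 6 = 0, and the invariant factors of ∂_2 are all 1, so H_1 = 0.
  H_2: rank ker ∂_2 − rank ∂_3 = (10 − 6) − 4 = 0, and the invariant factors of ∂_3 are all 1, so H_2 = 0.
  H_3: rank ker ∂_3 − rank ∂_4 = (5 − 4) − 0 = 1, and there is no ∂_4, so H_3 = Z.

As a check, the Euler characteristic is 5 − 10 + 10 − 5 = 0, which agrees with 1 − 0 + 0 − 1 = 0.

H_0 ≅ Z,  H_1 = 0,  H_2 = 0,  H_3 ≅ Z.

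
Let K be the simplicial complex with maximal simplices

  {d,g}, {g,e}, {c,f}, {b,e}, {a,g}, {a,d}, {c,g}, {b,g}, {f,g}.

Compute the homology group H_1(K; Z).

K has 7 vertices, 9 edges.
rank ∂_1 = 6, rank ∂_2 = 0 ⇒ b_1 = 9 − 6 − 0 = 3. So H_1 ≅ Z^3.

H_1 = Z^3.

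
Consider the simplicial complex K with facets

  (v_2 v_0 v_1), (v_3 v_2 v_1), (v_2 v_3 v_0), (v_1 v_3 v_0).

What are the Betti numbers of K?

Take the total order v_0 < v_1 < v_2 < v_3 on the vertex set. Then K (dimension 2) consists of the simplices:

  0-simplices (4): [v_0], [v_1], [v_2], [v_3]
  1-simplices (6): [v_0,v_1], [v_0,v_2], [v_0,v_3], [v_1,v_2], [v_1,v_3], [v_2,v_3]
  2-simplices (4): [v_0,v_1,v_2], [v_0,v_1,v_3], [v_0,v_2,v_3], [v_1,v_2,v_3]

so the chain groups are C_0 ≅ Z^4, C_1 ≅ Z^6, C_2 ≅ Z^4.

The boundary map ∂_1: C_1 → C_0 is given by ∂[p,q] = [q] − [p]. For instance
  ∂[v_0,v_3] = [v_3] − [v_0].
As a 4×6 matrix over Z this has rank 3, with invariant factors (1,1,1).

Boundary ∂_2: C_2 → C_1 acts by ∂[p,q,r] = [q,r] − [p,r] + [p,q]. For instance
  ∂[v_0,v_2,v_3] = [v_2,v_3] − [v_0,v_3] + [v_0,v_2],
  ∂[v_0,v_1,v_2] = [v_1,v_2] − [v_0,v_2] + [v_0,v_1].
As a 6×4 matrix over Z this has rank 3, with invariant factors (1,1,1).

From H_k ≅ ker(∂_k) / im(∂_{k+1}) we obtain:

  H_0: rank C_0 − rank ∂_1 = 4 − 3 = 1, and the invariant factors of ∂_1 are all 1, so H_0 = Z.
  H_1: rank ker ∂_1 − rank ∂_2 = (6 − 3) − 3 = 0, and the invariant factors of ∂_2 are all 1, so H_1 = 0.
  H_2: rank ker ∂_2 − rank ∂_3 = (4 − 3) − 0 = 1, and there is no ∂_3, so H_2 = Z.

Hence the Betti numbers are b_0 = 1, b_1 = 0, b_2 = 1.

b_0 = 1, b_1 = 0, b_2 = 1.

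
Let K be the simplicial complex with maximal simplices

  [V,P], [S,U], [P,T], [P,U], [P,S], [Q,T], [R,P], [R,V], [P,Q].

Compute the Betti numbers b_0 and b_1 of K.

Order the vertices as P < Q < R < S < T < U < V. Listing each simplex with vertices in this order, K has dimension 1 with simplices:

  0-simplices (7): P, Q, R, S, T, U, V
  1-simplices (9): PQ, PR, PS, PT, PU, PV, QT, RV, SU

Hence C_0 ≅ Z^7, C_1 ≅ Z^9.

Boundary ∂_1: C_1 → C_0 is given by ∂[p,q] = [q] − [p]. For instance
  ∂RV = V − R.
The resulting 7×9 matrix has rank 6, and its Smith normal form has invariant factors (1,1,1,1,1,1).

Reading off H_k = ker ∂_k / im ∂_{k+1}:

  H_0: rank C_0 − rank ∂_1 = 7 − 6 = 1, and the invariant factors of ∂_1 are all 1, so H_0 ≅ Z.
  H_1: rank ker ∂_1 − rank ∂_2 = (9 − 6) − 0 = 3, and there is no ∂_2, so H_1 ≅ Z^3.

As a check, the Euler characteristic is 7 − 9 = -2, which agrees with 1 − 3 = -2.

Hence the Betti numbers are b_0 = 1, b_1 = 3.

b_0 = 1, b_1 = 3.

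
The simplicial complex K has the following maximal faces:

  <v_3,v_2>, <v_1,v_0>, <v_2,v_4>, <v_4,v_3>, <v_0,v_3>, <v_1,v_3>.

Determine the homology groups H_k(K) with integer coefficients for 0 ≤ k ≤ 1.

Take the total order v_0 < v_1 < v_2 < v_3 < v_4 on the vertex set. Then K (dimension 1) consists of the simplices:

  0-simplices (5): [v_0], [v_1], [v_2], [v_3], [v_4]
  1-simplices (6): [v_0,v_1], [v_0,v_3], [v_1,v_3], [v_2,v_3], [v_2,v_4], [v_3,v_4]

Hence C_0 ≅ Z^5, C_1 ≅ Z^6.

∂_1: C_1 → C_0 maps an edge to its endpoints' difference, ∂[p,q] = q − p.
This gives a 5×6 integer matrix of rank 4; reducing to Smith normal form yields diagonal entries (1,1,1,1).

From H_k ≅ ker(∂_k) / im(∂_{k+1}) we obtain:

  H_0: rank C_0 − rank ∂_1 = 5 − 4 = 1, and the invariant factors of ∂_1 are all 1, so H_0 = Z.
  H_1: rank ker ∂_1 − rank ∂_2 = (6 − 4) − 0 = 2, and there is no ∂_2, so H_1 = Z^2.

H_0 = Z,  H_1 = Z^2.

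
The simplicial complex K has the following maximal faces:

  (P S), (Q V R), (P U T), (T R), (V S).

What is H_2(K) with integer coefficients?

H_2 ≅ 0.

Fix the vertex order P < Q < R < S < T < U < V and write every simplex with vertices in increasing order. Then dim K = 2 and the simplices of K are:

  0-simplices (7): P, Q, R, S, T, U, V
  1-simplices (9): PS, PT, PU, QR, QV, RT, RV, SV, TU
  2-simplices (2): PTU, QRV

Hence C_0 ≅ Z^7, C_1 ≅ Z^9, C_2 ≅ Z^2.

Boundary ∂_1: C_1 → C_0 maps an edge to its endpoints' difference, ∂[p,q] = q − p. For instance
  ∂PU = U − P.
As a 7×9 matrix over Z this has rank 6, with invariant factors (1,1,1,1,1,1).

Boundary ∂_2: C_2 → C_1 maps a triangle to the signed sum of its edges. For instance
  ∂PTU = TU − PU + PT,
  ∂QRV = RV − QV + QR.
The resulting 9×2 matrix has rank 2, and its Smith normal form has invariant factors (1,1).

Computing H_k = (kernel of ∂_k) / (image of ∂_{k+1}):

  H_2: rank ker ∂_2 − rank ∂_3 = (2 − 2) − 0 = 0, and there is no ∂_3, so H_2 = 0.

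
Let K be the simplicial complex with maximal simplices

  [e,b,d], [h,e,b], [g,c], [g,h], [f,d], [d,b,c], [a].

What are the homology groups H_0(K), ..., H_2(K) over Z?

H_0 ≅ Z^2,  H_1 ≅ Z,  H_2 = 0.

Order the vertices as a < b < c < d < e < f < g < h. Listing each simplex with vertices in this order, K has dimension 2 with simplices:

  0-simplices (8): a, b, c, d, e, f, g, h
  1-simplices (10): bc, bd, be, bh, cd, cg, de, df, eh, gh
  2-simplices (3): bcd, bde, beh

so the chain groups are C_0 ≅ Z^8, C_1 ≅ Z^10, C_2 ≅ Z^3.

The boundary map ∂_1: C_1 → C_0 sends each edge [p,q] (with p < q) to q − p. For instance
  ∂cg = g − c.
As a 8×10 matrix over Z this has rank 6, with invariant factors (1,1,1,1,1,1).

∂_2: C_2 → C_1 acts by ∂[p,q,r] = [q,r] − [p,r] + [p,q]. For instance
  ∂bde = de − be + bd,
  ∂beh = eh − bh + be.
As a 10×3 matrix over Z this has rank 3, with invariant factors (1,1,1).

Reading off H_k = ker ∂_k / im ∂_{k+1}:

  H_0: rank C_0 − rank ∂_1 = 8 − 6 = 2, and the invariant factors of ∂_1 are all 1, so H_0 ≅ Z^2.
  H_1: rank ker ∂_1 − rank ∂_2 = (10 − 6) − 3 = 1, and the invariant factors of ∂_2 are all 1, so H_1 ≅ Z.
  H_2: rank ker ∂_2 − rank ∂_3 = (3 − 3) − 0 = 0, and there is no ∂_3, so H_2 ≅ 0.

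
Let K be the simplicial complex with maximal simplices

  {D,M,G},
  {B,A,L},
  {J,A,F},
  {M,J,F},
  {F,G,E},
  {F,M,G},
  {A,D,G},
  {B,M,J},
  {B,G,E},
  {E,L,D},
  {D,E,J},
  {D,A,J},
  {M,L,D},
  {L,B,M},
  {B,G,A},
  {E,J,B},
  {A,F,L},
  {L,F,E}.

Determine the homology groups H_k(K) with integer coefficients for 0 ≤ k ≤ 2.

We work with the vertex ordering A < B < D < E < F < G < J < L < M. The simplices of K, each written with vertices in increasing order, are:

  0-simplices (9): A, B, D, E, F, G, J, L, M
  1-simplices (27): AB, AD, AF, AG, AJ, AL, BE, BG, BJ, BL, BM, DE, DG, DJ, DL, DM, EF, EG, EJ, EL, FG, FJ, FL, FM, GM, JM, LM
  2-simplices (18): ABG, ABL, ADG, ADJ, AFJ, AFL, BEG, BEJ, BJM, BLM, DEJ, DEL, DGM, DLM, EFG, EFL, FGM, FJM

giving chain groups C_0 ≅ Z^9, C_1 ≅ Z^27, C_2 ≅ Z^18.

The boundary map ∂_1: C_1 → C_0 sends each edge [p,q] (with p < q) to q − p.
This gives a 9×27 integer matrix of rank 8; reducing to Smith normal form yields diagonal entries (1,1,1,1,1,1,1,1).

Boundary ∂_2: C_2 → C_1 maps a triangle to the signed sum of its edges. For instance
  ∂BJM = JM − BM + BJ,
  ∂FGM = GM − FM + FG.
As a 27×18 matrix over Z this has rank 17, with invariant factors (1,1,1,1,1,1,1,1,1,1,1,1,1,1,1,1,1).

From H_k ≅ ker(∂_k) / im(∂_{k+1}) we obtain:

  H_0: rank C_0 − rank ∂_1 = 9 − 8 = 1, and the invariant factors of ∂_1 are all 1, so H_0 = Z.
  H_1: rank ker ∂_1 − rank ∂_2 = (27 − 8) − 17 = 2, and the invariant factors of ∂_2 are all 1, so H_1 = Z^2.
  H_2: rank ker ∂_2 − rank ∂_3 = (18 − 17) − 0 = 1, and there is no ∂_3, so H_2 = Z.

As a check, the Euler characteristic is 9 − 27 + 18 = 0, which agrees with 1 − 2 + 1 = 0.

H_0 ≅ Z,  H_1 ≅ Z^2,  H_2 ≅ Z.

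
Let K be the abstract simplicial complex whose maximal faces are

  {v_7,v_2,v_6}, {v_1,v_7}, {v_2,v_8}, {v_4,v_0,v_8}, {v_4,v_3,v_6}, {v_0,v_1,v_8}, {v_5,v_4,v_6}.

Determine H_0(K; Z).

Order the vertices as v_0 < v_1 < v_2 < v_3 < v_4 < v_5 < v_6 < v_7 < v_8. Listing each simplex with vertices in this order, K has dimension 2 with simplices:

  0-simplices (9): [v_0], [v_1], [v_2], [v_3], [v_4], [v_5], [v_6], [v_7], [v_8]
  1-simplices (15): (15 of them)
  2-simplices (5): [v_0,v_1,v_8], [v_0,v_4,v_8], [v_2,v_6,v_7], [v_3,v_4,v_6], [v_4,v_5,v_6]

Hence C_0 ≅ Z^9, C_1 ≅ Z^15, C_2 ≅ Z^5.

∂_1: C_1 → C_0 maps an edge to its endpoints' difference, ∂[p,q] = q − p.
The resulting 9×15 matrix has rank 8, and its Smith normal form has invariant factors (1,1,1,1,1,1,1,1).

∂_2: C_2 → C_1 sends each 2-simplex [p,q,r] to [q,r] − [p,r] + [p,q]. For instance
  ∂[v_0,v_4,v_8] = [v_4,v_8] − [v_0,v_8] + [v_0,v_4],
  ∂[v_2,v_6,v_7] = [v_6,v_7] − [v_2,v_7] + [v_2,v_6].
The resulting 15×5 matrix has rank 5, and its Smith normal form has invariant factors (1,1,1,1,1).

From H_k ≅ ker(∂_k) / im(∂_{k+1}) we obtain:

  H_0: rank C_0 − rank ∂_1 = 9 − 8 = 1, and the invariant factors of ∂_1 are all 1, so H_0 ≅ Z.

H_0 ≅ Z.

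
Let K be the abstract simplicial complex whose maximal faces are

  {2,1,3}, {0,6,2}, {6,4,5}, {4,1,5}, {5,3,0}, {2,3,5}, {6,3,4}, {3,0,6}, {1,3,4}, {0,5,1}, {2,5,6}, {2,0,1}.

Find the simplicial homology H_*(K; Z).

Take the total order 0 < 1 < 2 < 3 < 4 < 5 < 6 on the vertex set. Then K (dimension 2) consists of the simplices:

  0-simplices (7): [0], [1], [2], [3], [4], [5], [6]
  1-simplices (18): [0,1], [0,2], [0,3], [0,5], [0,6], [1,2], [1,3], [1,4], [1,5], [2,3], [2,5], [2,6], [3,4], [3,5], [3,6], [4,5], [4,6], [5,6]
  2-simplices (12): [0,1,2], [0,1,5], [0,2,6], [0,3,5], [0,3,6], [1,2,3], [1,3,4], [1,4,5], [2,3,5], [2,5,6], [3,4,6], [4,5,6]

giving chain groups C_0 ≅ Z^7, C_1 ≅ Z^18, C_2 ≅ Z^12.

Boundary ∂_1: C_1 → C_0 sends each edge [p,q] (with p < q) to q − p.
This gives a 7×18 integer matrix of rank 6; reducing to Smith normal form yields diagonal entries (1,1,1,1,1,1).

Boundary ∂_2: C_2 → C_1 acts by ∂[p,q,r] = [q,r] − [p,r] + [p,q]. For instance
  ∂[0,2,6] = [2,6] − [0,6] + [0,2],
  ∂[1,2,3] = [2,3] − [1,3] + [1,2].
The 18×12 boundary matrix has rank 12 and Smith normal form diag(1,1,1,1,1,1,1,1,1,1,1,2).

From H_k ≅ ker(∂_k) / im(∂_{k+1}) we obtain:

  H_0: rank C_0 − rank ∂_1 = 7 − 6 = 1, and the invariant factors of ∂_1 are all 1, so H_0 = Z.
  H_1: rank ker ∂_1 − rank ∂_2 = (18 − 6) − 12 = 0, and ∂_2 has invariant factor 2 > 1, so H_1 = Z/2Z.
  H_2: rank ker ∂_2 − rank ∂_3 = (12 − 12) − 0 = 0, and there is no ∂_3, so H_2 = 0.

H_0 ≅ Z,  H_1 ≅ Z/2Z,  H_2 = 0.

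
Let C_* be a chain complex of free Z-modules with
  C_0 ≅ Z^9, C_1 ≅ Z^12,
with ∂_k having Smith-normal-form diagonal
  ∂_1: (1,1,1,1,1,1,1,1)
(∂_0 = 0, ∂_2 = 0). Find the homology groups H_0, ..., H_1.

H_0 ≅ Z,  H_1 ≅ Z^4.

H_0: b_0 = 9 − 0 − 8 = 1; torsion from ∂_1 factors > 1: none. So H_0 ≅ Z.
H_1: b_1 = 12 − 8 − 0 = 4; torsion from ∂_2 factors > 1: none. So H_1 ≅ Z^4.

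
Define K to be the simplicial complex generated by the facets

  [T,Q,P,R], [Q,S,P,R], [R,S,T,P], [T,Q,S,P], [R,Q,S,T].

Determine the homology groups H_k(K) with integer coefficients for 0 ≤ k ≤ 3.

H_0 = Z,  H_1 = 0,  H_2 = 0,  H_3 = Z.

Order the vertices as P < Q < R < S < T. Listing each simplex with vertices in this order, K has dimension 3 with simplices:

  0-simplices (5): P, Q, R, S, T
  1-simplices (10): PQ, PR, PS, PT, QR, QS, QT, RS, RT, ST
  2-simplices (10): PQR, PQS, PQT, PRS, PRT, PST, QRS, QRT, QST, RST
  3-simplices (5): PQRS, PQRT, PQST, PRST, QRST

giving chain groups C_0 ≅ Z^5, C_1 ≅ Z^10, C_2 ≅ Z^10, C_3 ≅ Z^5.

Boundary ∂_1: C_1 → C_0 is given by ∂[p,q] = [q] − [p].
This gives a 5×10 integer matrix of rank 4; reducing to Smith normal form yields diagonal entries (1,1,1,1).

Boundary ∂_2: C_2 → C_1 acts by ∂[p,q,r] = [q,r] − [p,r] + [p,q]. For instance
  ∂QRS = RS − QS + QR,
  ∂PRS = RS − PS + PR.
As a 10×10 matrix over Z this has rank 6, with invariant factors (1,1,1,1,1,1).

The boundary map ∂_3: C_3 → C_2 sends each 3-simplex σ to the alternating sum Σ_i (−1)^i (σ with its i-th vertex removed). For instance
  ∂PQRT = QRT − PRT + PQT − PQR,
  ∂PRST = RST − PST + PRT − PRS.
This gives a 10×5 integer matrix of rank 4; reducing to Smith normal form yields diagonal entries (1,1,1,1).

From H_k ≅ ker(∂_k) / im(∂_{k+1}) we obtain:

  H_0: rank C_0 − rank ∂_1 = 5 − 4 = 1, and the invariant factors of ∂_1 are all 1, so H_0 ≅ Z.
  H_1: rank ker ∂_1 − rank ∂_2 = (10 − 4) − 6 = 0, and the invariant factors of ∂_2 are all 1, so H_1 ≅ 0.
  H_2: rank ker ∂_2 − rank ∂_3 = (10 − 6) − 4 = 0, and the invariant factors of ∂_3 are all 1, so H_2 ≅ 0.
  H_3: rank ker ∂_3 − rank ∂_4 = (5 − 4) − 0 = 1, and there is no ∂_4, so H_3 ≅ Z.

As a check, the Euler characteristic is 5 − 10 + 10 − 5 = 0, which agrees with 1 − 0 + 0 − 1 = 0.
(K is a triangulation of the 3-sphere S^3.)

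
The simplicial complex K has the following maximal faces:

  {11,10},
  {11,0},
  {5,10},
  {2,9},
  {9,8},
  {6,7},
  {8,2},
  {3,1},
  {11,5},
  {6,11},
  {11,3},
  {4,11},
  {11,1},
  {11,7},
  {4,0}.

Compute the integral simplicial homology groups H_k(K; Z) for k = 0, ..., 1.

H_0 ≅ Z^2,  H_1 ≅ Z^5.

We work with the vertex ordering 0 < 1 < 2 < 3 < 4 < 5 < 6 < 7 < 8 < 9 < 10 < 11. The simplices of K, each written with vertices in increasing order, are:

  0-simplices (12): [0], [1], [2], [3], [4], [5], [6], [7], [8], [9], [10], [11]
  1-simplices (15): [0,4], [0,11], [1,3], [1,11], [2,8], [2,9], [3,11], [4,11], [5,10], [5,11], [6,7], [6,11], [7,11], [8,9], [10,11]

so the chain groups are C_0 ≅ Z^12, C_1 ≅ Z^15.

Boundary ∂_1: C_1 → C_0 sends each edge [p,q] (with p < q) to q − p. For instance
  ∂[4,11] = [11] − [4].
This gives a 12×15 integer matrix of rank 10; reducing to Smith normal form yields diagonal entries (1,1,1,1,1,1,1,1,1,1).

Computing H_k = (kernel of ∂_k) / (image of ∂_{k+1}):

  H_0: rank C_0 − rank ∂_1 = 12 − 10 = 2, and the invariant factors of ∂_1 are all 1, so H_0 = Z^2.
  H_1: rank ker ∂_1 − rank ∂_2 = (15 − 10) − 0 = 5, and there is no ∂_2, so H_1 = Z^5.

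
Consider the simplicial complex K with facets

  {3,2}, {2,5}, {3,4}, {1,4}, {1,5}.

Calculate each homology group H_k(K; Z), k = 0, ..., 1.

Fix the vertex order 1 < 2 < 3 < 4 < 5 and write every simplex with vertices in increasing order. Then dim K = 1 and the simplices of K are:

  0-simplices (5): [1], [2], [3], [4], [5]
  1-simplices (5): [1,4], [1,5], [2,3], [2,5], [3,4]

Hence C_0 ≅ Z^5, C_1 ≅ Z^5.

Boundary ∂_1: C_1 → C_0 is given by ∂[p,q] = [q] − [p].
The resulting 5×5 matrix has rank 4, and its Smith normal form has invariant factors (1,1,1,1).

Reading off H_k = ker ∂_k / im ∂_{k+1}:

  H_0: rank C_0 − rank ∂_1 = 5 − 4 = 1, and the invariant factors of ∂_1 are all 1, so H_0 ≅ Z.
  H_1: rank ker ∂_1 − rank ∂_2 = (5 − 4) − 0 = 1, and there is no ∂_2, so H_1 ≅ Z.

(K is a triangulation of the circle S^1.)

H_0 ≅ Z,  H_1 ≅ Z.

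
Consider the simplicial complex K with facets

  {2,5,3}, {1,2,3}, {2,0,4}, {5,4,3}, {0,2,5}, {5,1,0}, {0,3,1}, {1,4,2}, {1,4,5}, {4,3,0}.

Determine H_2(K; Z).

We work with the vertex ordering 0 < 1 < 2 < 3 < 4 < 5. The simplices of K, each written with vertices in increasing order, are:

  0-simplices (6): [0], [1], [2], [3], [4], [5]
  1-simplices (15): [0,1], [0,2], [0,3], [0,4], [0,5], [1,2], [1,3], [1,4], [1,5], [2,3], [2,4], [2,5], [3,4], [3,5], [4,5]
  2-simplices (10): [0,1,3], [0,1,5], [0,2,4], [0,2,5], [0,3,4], [1,2,3], [1,2,4], [1,4,5], [2,3,5], [3,4,5]

giving chain groups C_0 ≅ Z^6, C_1 ≅ Z^15, C_2 ≅ Z^10.

Boundary ∂_1: C_1 → C_0 maps an edge to its endpoints' difference, ∂[p,q] = q − p.
The resulting 6×15 matrix has rank 5, and its Smith normal form has invariant factors (1,1,1,1,1).

The boundary map ∂_2: C_2 → C_1 maps a triangle to the signed sum of its edges. For instance
  ∂[1,2,4] = [2,4] − [1,4] + [1,2],
  ∂[0,2,5] = [2,5] − [0,5] + [0,2].
The resulting 15×10 matrix has rank 10, and its Smith normal form has invariant factors (1,1,1,1,1,1,1,1,1,2).

Now H_k = ker ∂_k / im ∂_{k+1}, so:

  H_2: rank ker ∂_2 − rank ∂_3 = (10 − 10) − 0 = 0, and there is no ∂_3, so H_2 ≅ 0.

(K is a triangulation of the real projective plane RP^2.)

H_2 ≅ 0.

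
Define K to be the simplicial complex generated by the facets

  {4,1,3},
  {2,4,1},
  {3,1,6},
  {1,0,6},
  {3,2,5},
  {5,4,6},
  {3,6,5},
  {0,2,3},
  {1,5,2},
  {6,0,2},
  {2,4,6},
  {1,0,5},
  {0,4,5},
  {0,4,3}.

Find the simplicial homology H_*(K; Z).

Fix the vertex order 0 < 1 < 2 < 3 < 4 < 5 < 6 and write every simplex with vertices in increasing order. Then dim K = 2 and the simplices of K are:

  0-simplices (7): [0], [1], [2], [3], [4], [5], [6]
  1-simplices (21): [0,1], [0,2], [0,3], [0,4], [0,5], [0,6], [1,2], [1,3], [1,4], [1,5], [1,6], [2,3], [2,4], [2,5], [2,6], [3,4], [3,5], [3,6], [4,5], [4,6], [5,6]
  2-simplices (14): [0,1,5], [0,1,6], [0,2,3], [0,2,6], [0,3,4], [0,4,5], [1,2,4], [1,2,5], [1,3,4], [1,3,6], [2,3,5], [2,4,6], [3,5,6], [4,5,6]

so the chain groups are C_0 ≅ Z^7, C_1 ≅ Z^21, C_2 ≅ Z^14.

The boundary map ∂_1: C_1 → C_0 maps an edge to its endpoints' difference, ∂[p,q] = q − p. For instance
  ∂[3,6] = [6] − [3].
This gives a 7×21 integer matrix of rank 6; reducing to Smith normal form yields diagonal entries (1,1,1,1,1,1).

∂_2: C_2 → C_1 maps a triangle to the signed sum of its edges. For instance
  ∂[1,2,5] = [2,5] − [1,5] + [1,2],
  ∂[0,1,5] = [1,5] − [0,5] + [0,1].
As a 21×14 matrix over Z this has rank 13, with invariant factors (1,1,1,1,1,1,1,1,1,1,1,1,1).

From H_k ≅ ker(∂_k) / im(∂_{k+1}) we obtain:

  H_0: rank C_0 − rank ∂_1 = 7 − 6 = 1, and the invariant factors of ∂_1 are all 1, so H_0 ≅ Z.
  H_1: rank ker ∂_1 − rank ∂_2 = (21 − 6) − 13 = 2, and the invariant factors of ∂_2 are all 1, so H_1 ≅ Z^2.
  H_2: rank ker ∂_2 − rank ∂_3 = (14 − 13) − 0 = 1, and there is no ∂_3, so H_2 ≅ Z.

(K is a triangulation of the torus T^2.)

H_0 = Z,  H_1 = Z^2,  H_2 = Z.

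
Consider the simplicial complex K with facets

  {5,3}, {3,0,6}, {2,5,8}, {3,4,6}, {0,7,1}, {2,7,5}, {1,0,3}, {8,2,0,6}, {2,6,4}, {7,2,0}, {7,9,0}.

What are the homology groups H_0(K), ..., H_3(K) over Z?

H_0 = Z,  H_1 = Z,  H_2 = 0,  H_3 = 0.

Fix the vertex order 0 < 1 < 2 < 3 < 4 < 5 < 6 < 7 < 8 < 9 and write every simplex with vertices in increasing order. Then dim K = 3 and the simplices of K are:

  0-simplices (10): [0], [1], [2], [3], [4], [5], [6], [7], [8], [9]
  1-simplices (22): [0,1], [0,2], [0,3], [0,6], [0,7], [0,8], [0,9], [1,3], [1,7], [2,4], [2,5], [2,6], [2,7], [2,8], [3,4], [3,5], [3,6], [4,6], [5,7], [5,8], [6,8], [7,9]
  2-simplices (13): [0,1,3], [0,1,7], [0,2,6], [0,2,7], [0,2,8], [0,3,6], [0,6,8], [0,7,9], [2,4,6], [2,5,7], [2,5,8], [2,6,8], [3,4,6]
  3-simplices (1): [0,2,6,8]

Hence C_0 ≅ Z^10, C_1 ≅ Z^22, C_2 ≅ Z^13, C_3 ≅ Z^1.

The boundary map ∂_1: C_1 → C_0 is given by ∂[p,q] = [q] − [p]. For instance
  ∂[0,8] = [8] − [0].
The 10×22 boundary matrix has rank 9 and Smith normal form diag(1,1,1,1,1,1,1,1,1).

The boundary map ∂_2: C_2 → C_1 maps a triangle to the signed sum of its edges. For instance
  ∂[0,7,9] = [7,9] − [0,9] + [0,7],
  ∂[2,4,6] = [4,6] − [2,6] + [2,4].
The 22×13 boundary matrix has rank 12 and Smith normal form diag(1,1,1,1,1,1,1,1,1,1,1,1).

The boundary map ∂_3: C_3 → C_2 sends each 3-simplex σ to the alternating sum Σ_i (−1)^i (σ with its i-th vertex removed). For instance
  ∂[0,2,6,8] = [2,6,8] − [0,6,8] + [0,2,8] − [0,2,6].
As a 13×1 matrix over Z this has rank 1, with invariant factors (1).

Computing H_k = (kernel of ∂_k) / (image of ∂_{k+1}):

  H_0: rank C_0 − rank ∂_1 = 10 − 9 = 1, and the invariant factors of ∂_1 are all 1, so H_0 = Z.
  H_1: rank ker ∂_1 − rank ∂_2 = (22 − 9) − 12 = 1, and the invariant factors of ∂_2 are all 1, so H_1 = Z.
  H_2: rank ker ∂_2 − rank ∂_3 = (13 − 12) − 1 = 0, and the invariant factors of ∂_3 are all 1, so H_2 = 0.
  H_3: rank ker ∂_3 − rank ∂_4 = (1 − 1) − 0 = 0, and there is no ∂_4, so H_3 = 0.

As a check, the Euler characteristic is 10 − 22 + 13 − 1 = 0, which agrees with 1 − 1 + 0 − 0 = 0.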